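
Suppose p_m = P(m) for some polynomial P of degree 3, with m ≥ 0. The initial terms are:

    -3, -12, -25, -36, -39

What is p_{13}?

1st diffs: -9, -13, -11, -3.
2nd diffs: -4, 2, 8.
3rd diffs: 6, 6 (constant).
Newton forward-difference form: p_m = -3 + (-9)·C(m,1) + (-4)·C(m,2) + 6·C(m,3).
At m = 13: m = 13, so p_{13} = -3 - 117 - 312 + 1716 = 1284.

1284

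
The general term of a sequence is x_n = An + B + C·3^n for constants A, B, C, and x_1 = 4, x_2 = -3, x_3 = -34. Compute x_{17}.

Plug in n = 1, 2, 3: A + B + 3C = 4; 2A + B + 9C = -3; 3A + B + 27C = -34.
Subtracting the first from the second: A + 6C = -7.
Subtracting the second from the third: A + 18C = -31.
Solving: C = -2, A = 5, then B = 5.
So x_n = 5·n + 5 + (-2)·3^n; at n=17 this is -258280236.

-258280236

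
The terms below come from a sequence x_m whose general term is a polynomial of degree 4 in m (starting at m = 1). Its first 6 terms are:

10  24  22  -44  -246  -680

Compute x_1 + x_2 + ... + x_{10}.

1st diffs: 14, -2, -66, -202, -434.
2nd diffs: -16, -64, -136, -232.
3rd diffs: -48, -72, -96.
4th diffs: -24, -24 (constant).
Newton forward-difference form: x_m = 10 + 14·C(m-1,1) + (-16)·C(m-1,2) + (-48)·C(m-1,3) + (-24)·C(m-1,4).
Continuing: -1466, -2748, -4694, -7496.
Summing m = 1..10 (10 terms) gives -17318.

-17318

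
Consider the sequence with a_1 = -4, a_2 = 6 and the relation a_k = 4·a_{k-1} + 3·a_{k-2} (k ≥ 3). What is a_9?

Iterate the recurrence:
a_3 = 12, a_4 = 66, a_5 = 300, a_6 = 1398, a_7 = 6492, a_8 = 30162, a_9 = 140124.

140124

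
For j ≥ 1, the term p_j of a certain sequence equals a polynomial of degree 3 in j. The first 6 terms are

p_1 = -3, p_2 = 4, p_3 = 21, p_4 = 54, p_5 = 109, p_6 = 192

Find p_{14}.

2584

1st diffs: 7, 17, 33, 55, 83.
2nd diffs: 10, 16, 22, 28.
3rd diffs: 6, 6, 6 (constant).
Newton forward-difference form: p_j = -3 + 7·C(j-1,1) + 10·C(j-1,2) + 6·C(j-1,3).
At j = 14: j-1 = 13, so p_{14} = -3 + 91 + 780 + 1716 = 2584.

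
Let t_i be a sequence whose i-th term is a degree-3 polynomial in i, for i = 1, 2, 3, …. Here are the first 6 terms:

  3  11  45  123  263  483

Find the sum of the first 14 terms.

1st diffs: 8, 34, 78, 140, 220.
2nd diffs: 26, 44, 62, 80.
3rd diffs: 18, 18, 18 (constant).
Newton forward-difference form: t_i = 3 + 8·C(i-1,1) + 26·C(i-1,2) + 18·C(i-1,3).
Continuing: …, 801, 1235, 1803, 2523, …, t_{14} = 7283.
Summing i = 1..14 (14 terms) gives 28252.

28252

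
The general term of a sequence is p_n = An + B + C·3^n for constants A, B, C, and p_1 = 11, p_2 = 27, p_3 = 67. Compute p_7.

At n = 1, 2, 3: A + B + 3C = 11; 2A + B + 9C = 27; 3A + B + 27C = 67.
Subtracting the first from the second: A + 6C = 16.
Subtracting the second from the third: A + 18C = 40.
Solving: C = 2, A = 4, then B = 1.
Therefore p_7 = 28 + 1 + 2·2187 = 4403.

4403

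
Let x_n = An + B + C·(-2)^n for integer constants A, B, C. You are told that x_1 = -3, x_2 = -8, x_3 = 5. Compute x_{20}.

Plug in n = 1, 2, 3: A + B - 2C = -3; 2A + B + 4C = -8; 3A + B - 8C = 5.
Subtracting the first from the second: A + 6C = -5.
Subtracting the second from the third: A - 12C = 13.
Solving: C = -1, A = 1, then B = -6.
Therefore x_{20} = 20 + (-6) + (-1)·1048576 = -1048562.

-1048562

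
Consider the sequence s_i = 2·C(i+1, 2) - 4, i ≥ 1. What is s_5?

C(6, 2) = 15, so s_5 = 26.

26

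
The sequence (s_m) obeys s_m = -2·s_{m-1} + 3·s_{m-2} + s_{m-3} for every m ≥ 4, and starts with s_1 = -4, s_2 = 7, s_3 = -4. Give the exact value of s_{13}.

s_4 = 25;  s_5 = -55;  s_6 = 181;  s_7 = -502;  s_8 = 1492;  s_9 = -4309;  s_{10} = 12592;  s_{11} = -36619;  s_{12} = 106705;  s_{13} = -310675.

-310675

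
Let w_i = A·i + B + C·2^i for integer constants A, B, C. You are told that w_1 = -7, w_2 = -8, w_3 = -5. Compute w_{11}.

At i = 1, 2, 3: A + B + 2C = -7; 2A + B + 4C = -8; 3A + B + 8C = -5.
Subtracting the first from the second: A + 2C = -1.
Subtracting the second from the third: A + 4C = 3.
Solving: C = 2, A = -5, then B = -6.
Therefore w_{11} = -55 + (-6) + 2·2048 = 4035.

4035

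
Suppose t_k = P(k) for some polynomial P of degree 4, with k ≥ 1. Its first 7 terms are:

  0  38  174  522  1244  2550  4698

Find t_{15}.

1st diffs: 38, 136, 348, 722, 1306, 2148.
2nd diffs: 98, 212, 374, 584, 842.
3rd diffs: 114, 162, 210, 258.
4th diffs: 48, 48, 48 (constant).
Newton forward-difference form: t_k = 38·C(k-1,1) + 98·C(k-1,2) + 114·C(k-1,3) + 48·C(k-1,4).
At k = 15: k-1 = 14, so t_{15} = 532 + 8918 + 41496 + 48048 = 98994.

98994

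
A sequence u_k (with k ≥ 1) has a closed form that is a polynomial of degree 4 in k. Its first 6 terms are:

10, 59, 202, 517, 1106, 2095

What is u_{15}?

61666

1st diffs: 49, 143, 315, 589, 989.
2nd diffs: 94, 172, 274, 400.
3rd diffs: 78, 102, 126.
4th diffs: 24, 24 (constant).
Newton forward-difference form: u_k = 10 + 49·C(k-1,1) + 94·C(k-1,2) + 78·C(k-1,3) + 24·C(k-1,4).
At k = 15: k-1 = 14, so u_{15} = 10 + 686 + 8554 + 28392 + 24024 = 61666.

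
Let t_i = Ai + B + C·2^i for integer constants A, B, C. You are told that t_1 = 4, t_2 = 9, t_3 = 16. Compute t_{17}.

131122

Plug in i = 1, 2, 3: A + B + 2C = 4; 2A + B + 4C = 9; 3A + B + 8C = 16.
Subtracting the first from the second: A + 2C = 5.
Subtracting the second from the third: A + 4C = 7.
Solving: C = 1, A = 3, then B = -1.
Therefore t_{17} = 51 + (-1) + 1·131072 = 131122.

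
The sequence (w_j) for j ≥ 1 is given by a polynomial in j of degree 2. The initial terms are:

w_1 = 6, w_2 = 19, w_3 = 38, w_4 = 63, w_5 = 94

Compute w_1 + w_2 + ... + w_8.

748

1st diffs: 13, 19, 25, 31.
2nd diffs: 6, 6, 6 (constant).
Newton forward-difference form: w_j = 6 + 13·C(j-1,1) + 6·C(j-1,2).
Continuing: 131, 174, 223.
Summing j = 1..8 (8 terms) gives 748.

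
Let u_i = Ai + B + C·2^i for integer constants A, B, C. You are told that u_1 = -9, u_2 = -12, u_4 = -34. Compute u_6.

-128

At i = 1, 2, 4: A + B + 2C = -9; 2A + B + 4C = -12; 4A + B + 16C = -34.
Subtracting the first from the second: A + 2C = -3.
Subtracting the second from the third: 2A + 12C = -22.
Solving: C = -2, A = 1, then B = -6.
So u_i = 1·i + (-6) + (-2)·2^i; at i=6 this is -128.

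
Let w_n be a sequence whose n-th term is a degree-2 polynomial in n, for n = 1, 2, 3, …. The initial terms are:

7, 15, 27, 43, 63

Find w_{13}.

1st diffs: 8, 12, 16, 20.
2nd diffs: 4, 4, 4 (constant).
Newton forward-difference form: w_n = 7 + 8·C(n-1,1) + 4·C(n-1,2).
At n = 13: n-1 = 12, so w_{13} = 7 + 96 + 264 = 367.

367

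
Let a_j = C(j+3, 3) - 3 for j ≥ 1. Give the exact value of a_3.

17

C(6, 3) = 20, so a_3 = 17.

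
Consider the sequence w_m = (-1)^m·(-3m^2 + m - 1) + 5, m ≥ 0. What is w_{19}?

1070

(-1)^19 = -1; -3m^2 + m - 1 at m=19 is -1065; so w_{19} = 1070.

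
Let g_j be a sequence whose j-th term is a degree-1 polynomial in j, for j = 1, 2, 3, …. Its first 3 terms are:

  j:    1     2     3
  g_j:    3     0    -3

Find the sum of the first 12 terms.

1st diffs: -3, -3 (constant).
So g_j = -3j + 6.
Continuing: …, -6, -9, -12, -15, …, g_{12} = -30.
Summing j = 1..12 (12 terms) gives -162.

-162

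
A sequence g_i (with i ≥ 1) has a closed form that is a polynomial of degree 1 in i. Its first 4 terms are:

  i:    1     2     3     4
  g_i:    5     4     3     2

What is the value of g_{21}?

-15

1st diffs: -1, -1, -1 (constant).
So g_i = -i + 6.
Evaluating at i = 21 gives g_{21} = -15.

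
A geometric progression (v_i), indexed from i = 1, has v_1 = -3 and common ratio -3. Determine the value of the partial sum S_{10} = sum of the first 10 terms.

v_i = (-3)·(-3)^(i-1).
S = (-3)·((-3)^10 - 1)/(-3 - 1) = (-3)·(59049 - 1)/(-4) = 44286.

44286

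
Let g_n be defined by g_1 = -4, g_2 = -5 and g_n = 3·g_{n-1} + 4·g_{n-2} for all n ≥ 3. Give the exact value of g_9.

Compute successive terms:
g_3 = -31; g_4 = -113; g_5 = -463; g_6 = -1841; g_7 = -7375; g_8 = -29489; g_9 = -117967.
(Characteristic roots are 4 and -1.)

-117967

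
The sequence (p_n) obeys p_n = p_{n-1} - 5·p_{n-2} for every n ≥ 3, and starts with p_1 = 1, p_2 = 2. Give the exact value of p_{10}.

827

Iterate the recurrence:
p_3 = -3  p_4 = -13  p_5 = 2  p_6 = 67  p_7 = 57  p_8 = -278  p_9 = -563  p_{10} = 827.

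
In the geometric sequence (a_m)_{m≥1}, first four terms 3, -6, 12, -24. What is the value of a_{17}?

196608

Common ratio r = -2.
a_m = 3·(-2)^(m-1).
a_{17} = 3·(-2)^16 = 196608.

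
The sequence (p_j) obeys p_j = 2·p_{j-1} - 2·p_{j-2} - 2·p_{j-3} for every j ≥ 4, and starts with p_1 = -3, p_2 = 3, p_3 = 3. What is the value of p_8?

-60

p_4 = 6  p_5 = 0  p_6 = -18  p_7 = -48  p_8 = -60.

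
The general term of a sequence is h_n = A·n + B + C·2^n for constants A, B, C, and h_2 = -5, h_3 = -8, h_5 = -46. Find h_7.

-228

Plug in n = 2, 3, 5: 2A + B + 4C = -5; 3A + B + 8C = -8; 5A + B + 32C = -46.
Subtracting the first from the second: A + 4C = -3.
Subtracting the second from the third: 2A + 24C = -38.
Solving: C = -2, A = 5, then B = -7.
Hence h_7 = 5·7 + (-7) + (-2)·128 = -228.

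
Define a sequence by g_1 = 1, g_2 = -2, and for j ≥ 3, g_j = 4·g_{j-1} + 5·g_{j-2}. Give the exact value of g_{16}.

Step forward from the initial values:
g_3 = -3  g_4 = -22  g_5 = -103  …  g_{13} = -40690103  g_{14} = -203450522  g_{15} = -1017252603  g_{16} = -5086263022.
(Characteristic roots are 5 and -1.)

-5086263022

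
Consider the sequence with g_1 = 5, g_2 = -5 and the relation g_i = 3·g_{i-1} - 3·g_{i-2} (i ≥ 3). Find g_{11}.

g_3 = -30, g_4 = -75, g_5 = -135, g_6 = -180, g_7 = -135, g_8 = 135, g_9 = 810, g_{10} = 2025, g_{11} = 3645.

3645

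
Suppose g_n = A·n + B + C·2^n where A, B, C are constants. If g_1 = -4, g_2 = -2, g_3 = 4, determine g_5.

Write the equations: A + B + 2C = -4; 2A + B + 4C = -2; 3A + B + 8C = 4.
Subtracting the first from the second: A + 2C = 2.
Subtracting the second from the third: A + 4C = 6.
Solving: C = 2, A = -2, then B = -6.
So g_n = -2·n + (-6) + 2·2^n; at n=5 this is 48.

48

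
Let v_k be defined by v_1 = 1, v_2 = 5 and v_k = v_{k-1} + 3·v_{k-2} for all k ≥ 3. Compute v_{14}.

89525

Applying the relation repeatedly:
v_3 = 8  v_4 = 23  v_5 = 47  …  v_{11} = 7319  v_{12} = 16892  v_{13} = 38849  v_{14} = 89525.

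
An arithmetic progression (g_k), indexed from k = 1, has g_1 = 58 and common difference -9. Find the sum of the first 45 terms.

g_k = 58 + (k - 1)·(-9).
g_{45} = -338; S = 45·(58 + (-338))/2 = -6300.

-6300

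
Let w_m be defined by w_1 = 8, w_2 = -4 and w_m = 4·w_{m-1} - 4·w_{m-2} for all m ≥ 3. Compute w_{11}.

Compute successive terms:
w_3 = -48, w_4 = -176, w_5 = -512, w_6 = -1344, w_7 = -3328, w_8 = -7936, w_9 = -18432, w_{10} = -41984, w_{11} = -94208.
(Characteristic roots are 2 and 2.)

-94208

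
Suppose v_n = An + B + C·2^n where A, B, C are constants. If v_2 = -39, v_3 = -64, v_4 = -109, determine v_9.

The three given values yield: 2A + B + 4C = -39; 3A + B + 8C = -64; 4A + B + 16C = -109.
Subtracting the first from the second: A + 4C = -25.
Subtracting the second from the third: A + 8C = -45.
Solving: C = -5, A = -5, then B = -9.
Hence v_9 = -5·9 + (-9) + (-5)·512 = -2614.

-2614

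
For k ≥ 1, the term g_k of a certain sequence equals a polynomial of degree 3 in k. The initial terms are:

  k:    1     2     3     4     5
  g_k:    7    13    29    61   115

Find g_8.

469

1st diffs: 6, 16, 32, 54.
2nd diffs: 10, 16, 22.
3rd diffs: 6, 6 (constant).
Newton forward-difference form: g_k = 7 + 6·C(k-1,1) + 10·C(k-1,2) + 6·C(k-1,3).
At k = 8: k-1 = 7, so g_8 = 7 + 42 + 210 + 210 = 469.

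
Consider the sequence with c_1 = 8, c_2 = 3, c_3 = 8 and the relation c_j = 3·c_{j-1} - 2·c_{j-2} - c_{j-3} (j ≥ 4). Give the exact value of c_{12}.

Applying the relation repeatedly:
c_4 = 10;  c_5 = 11;  c_6 = 5;  c_7 = -17;  c_8 = -72;  c_9 = -187;  c_{10} = -400;  c_{11} = -754;  c_{12} = -1275.

-1275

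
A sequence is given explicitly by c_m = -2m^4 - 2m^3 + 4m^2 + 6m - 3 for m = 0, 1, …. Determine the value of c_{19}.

c_{19} = -2·19^4 - 2·19^3 + 4·19^2 + 6·19 - 3 = -272805.

-272805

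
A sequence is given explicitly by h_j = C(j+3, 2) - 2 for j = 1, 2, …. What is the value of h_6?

C(9, 2) = 36, so h_6 = 34.

34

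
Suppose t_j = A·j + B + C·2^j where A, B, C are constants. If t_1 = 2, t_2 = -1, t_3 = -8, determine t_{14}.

Write the equations: A + B + 2C = 2; 2A + B + 4C = -1; 3A + B + 8C = -8.
Subtracting the first from the second: A + 2C = -3.
Subtracting the second from the third: A + 4C = -7.
Solving: C = -2, A = 1, then B = 5.
So t_j = 1·j + 5 + (-2)·2^j; at j=14 this is -32749.

-32749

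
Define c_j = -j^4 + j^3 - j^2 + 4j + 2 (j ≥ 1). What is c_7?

c_7 = -1·7^4 + 1·7^3 - 1·7^2 + 4·7 + 2 = -2077.

-2077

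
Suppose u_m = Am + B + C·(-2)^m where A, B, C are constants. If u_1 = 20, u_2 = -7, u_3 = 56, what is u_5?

At m = 1, 2, 3: A + B - 2C = 20; 2A + B + 4C = -7; 3A + B - 8C = 56.
Subtracting the first from the second: A + 6C = -27.
Subtracting the second from the third: A - 12C = 63.
Solving: C = -5, A = 3, then B = 7.
So u_m = 3·m + 7 + (-5)·(-2)^m; at m=5 this is 182.

182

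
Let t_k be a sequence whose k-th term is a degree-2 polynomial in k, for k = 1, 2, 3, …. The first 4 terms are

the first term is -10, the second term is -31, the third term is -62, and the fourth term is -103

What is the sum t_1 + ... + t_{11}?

-2915

1st diffs: -21, -31, -41.
2nd diffs: -10, -10 (constant).
So t_k = -5k^2 - 6k + 1.
Continuing: …, -154, -215, -286, -367, …, t_{11} = -670.
Summing k = 1..11 (11 terms) gives -2915.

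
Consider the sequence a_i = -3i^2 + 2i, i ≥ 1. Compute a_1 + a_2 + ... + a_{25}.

-15925

Over i = 1..25: Σi = 325, Σi² = 5525.
Total = (-3)·5525 + (2)·325 = -15925.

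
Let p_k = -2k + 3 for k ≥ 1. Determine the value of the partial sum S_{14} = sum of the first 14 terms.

-168

Over k = 1..14: Σk = 105.
Total = (-2)·105 + (3)·14 = -168.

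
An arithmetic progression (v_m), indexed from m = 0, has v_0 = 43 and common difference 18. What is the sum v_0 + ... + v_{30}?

9703

v_m = 43 + (m - 0)·18.
v_{30} = 583; S = 31·(43 + 583)/2 = 9703.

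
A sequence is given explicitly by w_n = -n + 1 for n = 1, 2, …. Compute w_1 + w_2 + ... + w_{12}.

Over n = 1..12: Σn = 78.
Total = (-1)·78 + (1)·12 = -66.

-66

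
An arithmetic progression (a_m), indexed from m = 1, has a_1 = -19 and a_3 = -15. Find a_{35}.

49

Common difference d = (-15 - (-19)) / (3 - 1) = 2.
a_m = -19 + (m - 1)·2.
a_{35} = -19 + 34·2 = 49.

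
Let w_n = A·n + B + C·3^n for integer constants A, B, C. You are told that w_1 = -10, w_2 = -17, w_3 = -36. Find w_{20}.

-3486784427

At n = 1, 2, 3: A + B + 3C = -10; 2A + B + 9C = -17; 3A + B + 27C = -36.
Subtracting the first from the second: A + 6C = -7.
Subtracting the second from the third: A + 18C = -19.
Solving: C = -1, A = -1, then B = -6.
So w_n = -1·n + (-6) + (-1)·3^n; at n=20 this is -3486784427.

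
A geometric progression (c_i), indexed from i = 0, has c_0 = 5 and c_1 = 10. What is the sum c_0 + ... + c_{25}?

335544315

Common ratio r = 2.
c_i = 5·2^(i-0).
S = 5·(2^26 - 1)/(2 - 1) = 5·(67108864 - 1)/(1) = 335544315.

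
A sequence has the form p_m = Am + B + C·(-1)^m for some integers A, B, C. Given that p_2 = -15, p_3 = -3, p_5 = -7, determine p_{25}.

The three given values yield: 2A + B + C = -15; 3A + B - C = -3; 5A + B - C = -7.
Subtracting the first from the second: A - 2C = 12.
Subtracting the second from the third: 2A = -4.
Solving: C = -7, A = -2, then B = -4.
So p_m = -2·m + (-4) + (-7)·(-1)^m; at m=25 this is -47.

-47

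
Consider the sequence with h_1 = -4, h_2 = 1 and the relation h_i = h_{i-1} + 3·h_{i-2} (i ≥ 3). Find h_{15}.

-137819

h_3 = -11, h_4 = -8, h_5 = -41, …, h_{12} = -11225, h_{13} = -26036, h_{14} = -59711, h_{15} = -137819.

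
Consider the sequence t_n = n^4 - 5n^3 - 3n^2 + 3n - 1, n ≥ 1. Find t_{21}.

146915

t_{21} = 1·21^4 - 5·21^3 - 3·21^2 + 3·21 - 1 = 146915.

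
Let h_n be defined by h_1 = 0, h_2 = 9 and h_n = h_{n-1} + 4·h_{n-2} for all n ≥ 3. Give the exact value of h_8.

Compute successive terms:
h_3 = 9  h_4 = 45  h_5 = 81  h_6 = 261  h_7 = 585  h_8 = 1629.

1629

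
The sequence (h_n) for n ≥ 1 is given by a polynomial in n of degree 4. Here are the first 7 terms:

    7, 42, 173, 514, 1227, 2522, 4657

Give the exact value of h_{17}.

1st diffs: 35, 131, 341, 713, 1295, 2135.
2nd diffs: 96, 210, 372, 582, 840.
3rd diffs: 114, 162, 210, 258.
4th diffs: 48, 48, 48 (constant).
Newton forward-difference form: h_n = 7 + 35·C(n-1,1) + 96·C(n-1,2) + 114·C(n-1,3) + 48·C(n-1,4).
At n = 17: n-1 = 16, so h_{17} = 7 + 560 + 11520 + 63840 + 87360 = 163287.

163287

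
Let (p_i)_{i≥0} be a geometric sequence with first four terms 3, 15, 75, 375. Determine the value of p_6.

46875

Common ratio r = 5.
p_i = 3·5^(i-0).
p_6 = 3·5^6 = 46875.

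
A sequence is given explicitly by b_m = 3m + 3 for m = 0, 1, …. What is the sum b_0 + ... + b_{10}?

Over m = 0..10: Σm = 55.
Total = (3)·55 + (3)·11 = 198.

198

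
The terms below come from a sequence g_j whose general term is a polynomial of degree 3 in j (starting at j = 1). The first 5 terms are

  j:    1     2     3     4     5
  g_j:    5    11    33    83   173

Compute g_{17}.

1st diffs: 6, 22, 50, 90.
2nd diffs: 16, 28, 40.
3rd diffs: 12, 12 (constant).
Newton forward-difference form: g_j = 5 + 6·C(j-1,1) + 16·C(j-1,2) + 12·C(j-1,3).
At j = 17: j-1 = 16, so g_{17} = 5 + 96 + 1920 + 6720 = 8741.

8741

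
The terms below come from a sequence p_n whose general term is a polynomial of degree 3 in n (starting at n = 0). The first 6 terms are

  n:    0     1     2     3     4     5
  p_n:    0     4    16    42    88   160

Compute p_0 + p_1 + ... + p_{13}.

1st diffs: 4, 12, 26, 46, 72.
2nd diffs: 8, 14, 20, 26.
3rd diffs: 6, 6, 6 (constant).
Newton forward-difference form: p_n = 4·C(n,1) + 8·C(n,2) + 6·C(n,3).
Continuing: …, 264, 406, 592, 828, …, p_{13} = 2392.
Summing n = 0..13 (14 terms) gives 9282.

9282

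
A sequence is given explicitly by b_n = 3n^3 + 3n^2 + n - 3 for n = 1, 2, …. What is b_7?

b_7 = 3·7^3 + 3·7^2 + 1·7 - 3 = 1180.

1180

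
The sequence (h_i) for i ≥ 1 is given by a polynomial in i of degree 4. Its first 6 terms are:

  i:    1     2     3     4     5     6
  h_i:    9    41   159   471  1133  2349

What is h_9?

1st diffs: 32, 118, 312, 662, 1216.
2nd diffs: 86, 194, 350, 554.
3rd diffs: 108, 156, 204.
4th diffs: 48, 48 (constant).
So h_i = 2i^4 - 2i^3 + 5i^2 + i + 3.
Evaluating at i = 9 gives h_9 = 12081.

12081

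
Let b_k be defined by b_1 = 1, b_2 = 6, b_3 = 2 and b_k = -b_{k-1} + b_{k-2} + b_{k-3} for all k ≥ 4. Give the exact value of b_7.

Compute successive terms:
b_4 = 5, b_5 = 3, b_6 = 4, b_7 = 4.

4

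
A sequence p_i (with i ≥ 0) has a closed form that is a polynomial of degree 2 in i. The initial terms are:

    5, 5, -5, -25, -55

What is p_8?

1st diffs: 0, -10, -20, -30.
2nd diffs: -10, -10, -10 (constant).
Newton forward-difference form: p_i = 5 + (-10)·C(i,2).
At i = 8: i = 8, so p_8 = 5 - 280 = -275.

-275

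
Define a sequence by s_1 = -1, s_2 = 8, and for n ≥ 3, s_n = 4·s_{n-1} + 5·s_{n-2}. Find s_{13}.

284830727

Iterate the recurrence:
s_3 = 27, s_4 = 148, s_5 = 727, …, s_{10} = 2278648, s_{11} = 11393227, s_{12} = 56966148, s_{13} = 284830727.
(Characteristic roots are 5 and -1.)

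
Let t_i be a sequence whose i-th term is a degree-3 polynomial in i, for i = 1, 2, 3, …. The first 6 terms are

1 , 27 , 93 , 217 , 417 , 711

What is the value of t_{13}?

6913

1st diffs: 26, 66, 124, 200, 294.
2nd diffs: 40, 58, 76, 94.
3rd diffs: 18, 18, 18 (constant).
Newton forward-difference form: t_i = 1 + 26·C(i-1,1) + 40·C(i-1,2) + 18·C(i-1,3).
At i = 13: i-1 = 12, so t_{13} = 1 + 312 + 2640 + 3960 = 6913.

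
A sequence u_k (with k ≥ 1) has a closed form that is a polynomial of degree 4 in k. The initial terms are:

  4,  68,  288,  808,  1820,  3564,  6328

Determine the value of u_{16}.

148384

1st diffs: 64, 220, 520, 1012, 1744, 2764.
2nd diffs: 156, 300, 492, 732, 1020.
3rd diffs: 144, 192, 240, 288.
4th diffs: 48, 48, 48 (constant).
Newton forward-difference form: u_k = 4 + 64·C(k-1,1) + 156·C(k-1,2) + 144·C(k-1,3) + 48·C(k-1,4).
At k = 16: k-1 = 15, so u_{16} = 4 + 960 + 16380 + 65520 + 65520 = 148384.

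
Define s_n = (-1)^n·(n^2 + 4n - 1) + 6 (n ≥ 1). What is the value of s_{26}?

785

(-1)^26 = 1; n^2 + 4n - 1 at n=26 is 779; so s_{26} = 785.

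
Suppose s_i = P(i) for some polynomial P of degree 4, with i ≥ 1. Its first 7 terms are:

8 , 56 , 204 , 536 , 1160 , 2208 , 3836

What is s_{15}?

1st diffs: 48, 148, 332, 624, 1048, 1628.
2nd diffs: 100, 184, 292, 424, 580.
3rd diffs: 84, 108, 132, 156.
4th diffs: 24, 24, 24 (constant).
Newton forward-difference form: s_i = 8 + 48·C(i-1,1) + 100·C(i-1,2) + 84·C(i-1,3) + 24·C(i-1,4).
At i = 15: i-1 = 14, so s_{15} = 8 + 672 + 9100 + 30576 + 24024 = 64380.

64380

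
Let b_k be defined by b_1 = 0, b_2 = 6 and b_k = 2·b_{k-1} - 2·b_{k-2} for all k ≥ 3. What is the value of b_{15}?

-768

Iterate the recurrence:
b_3 = 12, b_4 = 12, b_5 = 0, …, b_{12} = 192, b_{13} = 0, b_{14} = -384, b_{15} = -768.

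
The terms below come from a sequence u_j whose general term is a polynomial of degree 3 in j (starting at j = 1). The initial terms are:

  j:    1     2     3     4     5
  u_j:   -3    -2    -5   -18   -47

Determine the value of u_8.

1st diffs: 1, -3, -13, -29.
2nd diffs: -4, -10, -16.
3rd diffs: -6, -6 (constant).
Newton forward-difference form: u_j = -3 + 1·C(j-1,1) + (-4)·C(j-1,2) + (-6)·C(j-1,3).
At j = 8: j-1 = 7, so u_8 = -3 + 7 - 84 - 210 = -290.

-290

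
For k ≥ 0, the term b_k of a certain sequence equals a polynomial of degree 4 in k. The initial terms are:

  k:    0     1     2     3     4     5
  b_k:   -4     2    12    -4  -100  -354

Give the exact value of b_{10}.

1st diffs: 6, 10, -16, -96, -254.
2nd diffs: 4, -26, -80, -158.
3rd diffs: -30, -54, -78.
4th diffs: -24, -24 (constant).
So b_k = -k^4 + k^3 + 6k^2 - 4.
Evaluating at k = 10 gives b_{10} = -8404.

-8404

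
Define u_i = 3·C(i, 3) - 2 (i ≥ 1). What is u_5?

C(5, 3) = 10, so u_5 = 28.

28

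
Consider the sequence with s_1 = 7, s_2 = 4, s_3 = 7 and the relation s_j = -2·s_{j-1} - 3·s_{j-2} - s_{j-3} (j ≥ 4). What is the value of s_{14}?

2000

Step forward from the initial values:
s_4 = -33  s_5 = 41  s_6 = 10  …  s_{11} = 547  s_{12} = 27  s_{13} = -1314  s_{14} = 2000.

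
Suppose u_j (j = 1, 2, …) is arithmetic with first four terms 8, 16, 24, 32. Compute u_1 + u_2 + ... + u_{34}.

Common difference d = 8.
u_j = 8 + (j - 1)·8.
u_{34} = 272; S = 34·(8 + 272)/2 = 4760.

4760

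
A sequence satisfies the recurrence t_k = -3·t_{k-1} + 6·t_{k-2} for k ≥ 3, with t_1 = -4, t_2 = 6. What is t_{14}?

426810546

Step forward from the initial values:
t_3 = -42;  t_4 = 162;  t_5 = -738;  …;  t_{11} = -5106402;  t_{12} = 22326354;  t_{13} = -97617474;  t_{14} = 426810546.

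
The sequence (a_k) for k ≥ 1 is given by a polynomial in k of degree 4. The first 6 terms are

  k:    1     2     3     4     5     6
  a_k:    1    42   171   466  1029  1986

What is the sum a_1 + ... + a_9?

21729

1st diffs: 41, 129, 295, 563, 957.
2nd diffs: 88, 166, 268, 394.
3rd diffs: 78, 102, 126.
4th diffs: 24, 24 (constant).
So a_k = k^4 + 3k^3 + k^2 + 2k - 6.
Continuing: 3487, 5706, 8841.
Summing k = 1..9 (9 terms) gives 21729.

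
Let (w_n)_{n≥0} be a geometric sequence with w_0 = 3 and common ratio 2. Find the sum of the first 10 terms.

3069

w_n = 3·2^(n-0).
S = 3·(2^10 - 1)/(2 - 1) = 3·(1024 - 1)/(1) = 3069.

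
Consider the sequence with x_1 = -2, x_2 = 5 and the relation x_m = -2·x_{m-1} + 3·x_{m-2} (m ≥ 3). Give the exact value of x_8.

x_3 = -16; x_4 = 47; x_5 = -142; x_6 = 425; x_7 = -1276; x_8 = 3827.
(Characteristic roots are 1 and -3.)

3827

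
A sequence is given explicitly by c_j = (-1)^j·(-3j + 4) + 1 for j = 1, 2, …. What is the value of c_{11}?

30

(-1)^11 = -1; -3j + 4 at j=11 is -29; so c_{11} = 30.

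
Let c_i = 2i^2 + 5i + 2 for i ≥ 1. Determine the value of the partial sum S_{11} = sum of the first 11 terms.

Over i = 1..11: Σi = 66, Σi² = 506.
Total = (2)·506 + (5)·66 + (2)·11 = 1364.

1364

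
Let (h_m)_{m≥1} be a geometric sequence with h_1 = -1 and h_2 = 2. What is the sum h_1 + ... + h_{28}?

89478485

Common ratio r = -2.
h_m = (-1)·(-2)^(m-1).
S = (-1)·((-2)^28 - 1)/(-2 - 1) = (-1)·(268435456 - 1)/(-3) = 89478485.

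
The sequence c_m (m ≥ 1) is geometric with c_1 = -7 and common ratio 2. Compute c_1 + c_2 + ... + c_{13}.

-57337

c_m = (-7)·2^(m-1).
S = (-7)·(2^13 - 1)/(2 - 1) = (-7)·(8192 - 1)/(1) = -57337.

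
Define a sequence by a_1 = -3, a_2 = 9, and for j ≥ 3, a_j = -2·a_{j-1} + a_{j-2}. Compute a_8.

a_3 = -21, a_4 = 51, a_5 = -123, a_6 = 297, a_7 = -717, a_8 = 1731.

1731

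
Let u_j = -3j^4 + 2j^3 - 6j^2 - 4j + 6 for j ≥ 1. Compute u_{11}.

-42025

u_{11} = -3·11^4 + 2·11^3 - 6·11^2 - 4·11 + 6 = -42025.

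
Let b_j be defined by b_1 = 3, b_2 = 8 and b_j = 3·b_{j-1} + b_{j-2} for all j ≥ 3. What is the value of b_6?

971

Step forward from the initial values:
b_3 = 27  b_4 = 89  b_5 = 294  b_6 = 971.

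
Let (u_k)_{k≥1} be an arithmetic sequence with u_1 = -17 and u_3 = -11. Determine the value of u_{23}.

Common difference d = (-11 - (-17)) / (3 - 1) = 3.
u_k = -17 + (k - 1)·3.
u_{23} = -17 + 22·3 = 49.

49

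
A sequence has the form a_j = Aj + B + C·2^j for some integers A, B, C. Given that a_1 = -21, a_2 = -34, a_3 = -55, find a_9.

At j = 1, 2, 3: A + B + 2C = -21; 2A + B + 4C = -34; 3A + B + 8C = -55.
Subtracting the first from the second: A + 2C = -13.
Subtracting the second from the third: A + 4C = -21.
Solving: C = -4, A = -5, then B = -8.
Hence a_9 = -5·9 + (-8) + (-4)·512 = -2101.

-2101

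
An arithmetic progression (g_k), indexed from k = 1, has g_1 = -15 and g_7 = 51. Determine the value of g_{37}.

381

Common difference d = (51 - (-15)) / (7 - 1) = 11.
g_k = -15 + (k - 1)·11.
g_{37} = -15 + 36·11 = 381.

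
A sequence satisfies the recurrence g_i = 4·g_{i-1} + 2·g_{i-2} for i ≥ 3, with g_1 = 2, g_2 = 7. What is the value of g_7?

Compute successive terms:
g_3 = 32  g_4 = 142  g_5 = 632  g_6 = 2812  g_7 = 12512.

12512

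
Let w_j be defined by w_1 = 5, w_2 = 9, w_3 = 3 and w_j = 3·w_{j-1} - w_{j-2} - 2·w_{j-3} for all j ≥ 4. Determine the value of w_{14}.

-80585

Compute successive terms:
w_4 = -10;  w_5 = -51;  w_6 = -149;  …;  w_{11} = -9015;  w_{12} = -18889;  w_{13} = -39168;  w_{14} = -80585.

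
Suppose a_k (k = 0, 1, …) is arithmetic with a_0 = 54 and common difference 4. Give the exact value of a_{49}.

a_k = 54 + (k - 0)·4.
a_{49} = 54 + 49·4 = 250.

250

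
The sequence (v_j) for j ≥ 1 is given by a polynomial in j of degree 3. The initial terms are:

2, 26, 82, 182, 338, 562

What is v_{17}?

10946

1st diffs: 24, 56, 100, 156, 224.
2nd diffs: 32, 44, 56, 68.
3rd diffs: 12, 12, 12 (constant).
So v_j = 2j^3 + 4j^2 - 2j - 2.
Evaluating at j = 17 gives v_{17} = 10946.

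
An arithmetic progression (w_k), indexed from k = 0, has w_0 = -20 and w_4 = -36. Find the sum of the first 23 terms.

-1472

Common difference d = (-36 - (-20)) / (4 - 0) = -4.
w_k = -20 + (k - 0)·(-4).
w_{22} = -108; S = 23·(-20 + (-108))/2 = -1472.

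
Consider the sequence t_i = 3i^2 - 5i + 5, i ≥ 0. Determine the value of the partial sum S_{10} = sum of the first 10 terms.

Over i = 0..9: Σi = 45, Σi² = 285.
Total = (3)·285 + (-5)·45 + (5)·10 = 680.

680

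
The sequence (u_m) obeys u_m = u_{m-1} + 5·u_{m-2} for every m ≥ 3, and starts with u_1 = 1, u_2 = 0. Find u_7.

205

Step forward from the initial values:
u_3 = 5  u_4 = 5  u_5 = 30  u_6 = 55  u_7 = 205.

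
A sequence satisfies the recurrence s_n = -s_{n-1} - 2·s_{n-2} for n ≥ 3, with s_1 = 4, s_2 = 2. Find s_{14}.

358

Applying the relation repeatedly:
s_3 = -10  s_4 = 6  s_5 = 14  …  s_{11} = 158  s_{12} = -42  s_{13} = -274  s_{14} = 358.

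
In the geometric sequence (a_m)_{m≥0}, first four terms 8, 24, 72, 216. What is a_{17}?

1033121304

Common ratio r = 3.
a_m = 8·3^(m-0).
a_{17} = 8·3^17 = 1033121304.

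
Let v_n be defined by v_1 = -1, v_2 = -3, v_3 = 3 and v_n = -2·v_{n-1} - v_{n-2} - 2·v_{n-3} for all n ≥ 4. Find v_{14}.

-3279

v_4 = -1, v_5 = 5, v_6 = -15, …, v_{11} = 411, v_{12} = -817, v_{13} = 1637, v_{14} = -3279.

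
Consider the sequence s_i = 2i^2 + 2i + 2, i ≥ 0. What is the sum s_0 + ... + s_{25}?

11752

Over i = 0..25: Σi = 325, Σi² = 5525.
Total = (2)·5525 + (2)·325 + (2)·26 = 11752.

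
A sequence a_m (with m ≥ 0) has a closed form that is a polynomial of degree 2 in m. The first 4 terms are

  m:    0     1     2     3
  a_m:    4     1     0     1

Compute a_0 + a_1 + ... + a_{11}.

290

1st diffs: -3, -1, 1.
2nd diffs: 2, 2 (constant).
Newton forward-difference form: a_m = 4 + (-3)·C(m,1) + 2·C(m,2).
Continuing: …, 4, 9, 16, 25, …, a_{11} = 81.
Summing m = 0..11 (12 terms) gives 290.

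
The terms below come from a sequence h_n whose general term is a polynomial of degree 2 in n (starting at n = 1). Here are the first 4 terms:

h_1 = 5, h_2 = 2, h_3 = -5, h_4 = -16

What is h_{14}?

-346

1st diffs: -3, -7, -11.
2nd diffs: -4, -4 (constant).
Newton forward-difference form: h_n = 5 + (-3)·C(n-1,1) + (-4)·C(n-1,2).
At n = 14: n-1 = 13, so h_{14} = 5 - 39 - 312 = -346.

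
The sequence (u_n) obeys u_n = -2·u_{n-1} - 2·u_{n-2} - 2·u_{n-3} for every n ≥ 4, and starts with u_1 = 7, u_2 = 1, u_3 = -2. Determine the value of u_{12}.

-272

Compute successive terms:
u_4 = -12; u_5 = 26; u_6 = -24; u_7 = 20; u_8 = -44; u_9 = 96; u_{10} = -144; u_{11} = 184; u_{12} = -272.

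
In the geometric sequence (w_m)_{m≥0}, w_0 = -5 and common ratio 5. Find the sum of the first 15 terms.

w_m = (-5)·5^(m-0).
S = (-5)·(5^15 - 1)/(5 - 1) = (-5)·(30517578125 - 1)/(4) = -38146972655.

-38146972655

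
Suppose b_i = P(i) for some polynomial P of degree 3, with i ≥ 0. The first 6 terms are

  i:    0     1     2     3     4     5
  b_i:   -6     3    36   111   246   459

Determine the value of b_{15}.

1st diffs: 9, 33, 75, 135, 213.
2nd diffs: 24, 42, 60, 78.
3rd diffs: 18, 18, 18 (constant).
Newton forward-difference form: b_i = -6 + 9·C(i,1) + 24·C(i,2) + 18·C(i,3).
At i = 15: i = 15, so b_{15} = -6 + 135 + 2520 + 8190 = 10839.

10839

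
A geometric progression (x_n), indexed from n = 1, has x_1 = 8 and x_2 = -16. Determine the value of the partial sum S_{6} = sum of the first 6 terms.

-168

Common ratio r = -2.
x_n = 8·(-2)^(n-1).
S = 8·((-2)^6 - 1)/(-2 - 1) = 8·(64 - 1)/(-3) = -168.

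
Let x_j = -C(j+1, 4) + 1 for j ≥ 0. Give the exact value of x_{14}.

C(15, 4) = 1365, so x_{14} = -1364.

-1364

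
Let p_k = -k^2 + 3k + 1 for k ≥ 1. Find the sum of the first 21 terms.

Over k = 1..21: Σk = 231, Σk² = 3311.
Total = (-1)·3311 + (3)·231 + (1)·21 = -2597.

-2597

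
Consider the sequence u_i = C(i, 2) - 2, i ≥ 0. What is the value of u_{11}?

C(11, 2) = 55, so u_{11} = 53.

53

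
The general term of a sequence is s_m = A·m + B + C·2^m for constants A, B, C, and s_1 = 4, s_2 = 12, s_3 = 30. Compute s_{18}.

1310680

Plug in m = 1, 2, 3: A + B + 2C = 4; 2A + B + 4C = 12; 3A + B + 8C = 30.
Subtracting the first from the second: A + 2C = 8.
Subtracting the second from the third: A + 4C = 18.
Solving: C = 5, A = -2, then B = -4.
So s_m = -2·m + (-4) + 5·2^m; at m=18 this is 1310680.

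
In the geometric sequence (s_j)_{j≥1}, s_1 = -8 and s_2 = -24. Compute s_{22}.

-83682825624

Common ratio r = 3.
s_j = (-8)·3^(j-1).
s_{22} = (-8)·3^21 = -83682825624.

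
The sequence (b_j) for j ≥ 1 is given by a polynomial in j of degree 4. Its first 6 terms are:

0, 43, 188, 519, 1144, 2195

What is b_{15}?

1st diffs: 43, 145, 331, 625, 1051.
2nd diffs: 102, 186, 294, 426.
3rd diffs: 84, 108, 132.
4th diffs: 24, 24 (constant).
Newton forward-difference form: b_j = 43·C(j-1,1) + 102·C(j-1,2) + 84·C(j-1,3) + 24·C(j-1,4).
At j = 15: j-1 = 14, so b_{15} = 602 + 9282 + 30576 + 24024 = 64484.

64484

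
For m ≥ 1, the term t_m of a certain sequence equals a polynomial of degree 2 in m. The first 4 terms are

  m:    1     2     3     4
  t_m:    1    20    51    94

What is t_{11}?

1st diffs: 19, 31, 43.
2nd diffs: 12, 12 (constant).
So t_m = 6m^2 + m - 6.
Evaluating at m = 11 gives t_{11} = 731.

731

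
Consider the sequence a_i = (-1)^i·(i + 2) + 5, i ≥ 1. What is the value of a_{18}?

25

(-1)^18 = 1; i + 2 at i=18 is 20; so a_{18} = 25.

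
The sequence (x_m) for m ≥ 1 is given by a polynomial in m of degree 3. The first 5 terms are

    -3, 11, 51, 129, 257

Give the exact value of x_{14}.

1st diffs: 14, 40, 78, 128.
2nd diffs: 26, 38, 50.
3rd diffs: 12, 12 (constant).
Newton forward-difference form: x_m = -3 + 14·C(m-1,1) + 26·C(m-1,2) + 12·C(m-1,3).
At m = 14: m-1 = 13, so x_{14} = -3 + 182 + 2028 + 3432 = 5639.

5639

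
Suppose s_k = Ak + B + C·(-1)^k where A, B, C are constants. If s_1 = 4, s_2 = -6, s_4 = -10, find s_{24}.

At k = 1, 2, 4: A + B - C = 4; 2A + B + C = -6; 4A + B + C = -10.
Subtracting the first from the second: A + 2C = -10.
Subtracting the second from the third: 2A = -4.
Solving: C = -4, A = -2, then B = 2.
Hence s_{24} = -2·24 + 2 + (-4)·1 = -50.

-50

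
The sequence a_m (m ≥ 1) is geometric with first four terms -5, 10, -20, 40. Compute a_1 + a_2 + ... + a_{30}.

1789569705

Common ratio r = -2.
a_m = (-5)·(-2)^(m-1).
S = (-5)·((-2)^30 - 1)/(-2 - 1) = (-5)·(1073741824 - 1)/(-3) = 1789569705.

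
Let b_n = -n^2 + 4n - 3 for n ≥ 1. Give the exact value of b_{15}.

b_{15} = -1·15^2 + 4·15 - 3 = -168.

-168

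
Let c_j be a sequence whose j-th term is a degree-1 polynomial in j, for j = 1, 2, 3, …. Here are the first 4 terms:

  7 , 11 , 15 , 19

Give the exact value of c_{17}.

1st diffs: 4, 4, 4 (constant).
So c_j = 4j + 3.
Evaluating at j = 17 gives c_{17} = 71.

71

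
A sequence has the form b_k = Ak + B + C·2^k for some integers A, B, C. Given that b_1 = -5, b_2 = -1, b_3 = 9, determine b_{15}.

Plug in k = 1, 2, 3: A + B + 2C = -5; 2A + B + 4C = -1; 3A + B + 8C = 9.
Subtracting the first from the second: A + 2C = 4.
Subtracting the second from the third: A + 4C = 10.
Solving: C = 3, A = -2, then B = -9.
So b_k = -2·k + (-9) + 3·2^k; at k=15 this is 98265.

98265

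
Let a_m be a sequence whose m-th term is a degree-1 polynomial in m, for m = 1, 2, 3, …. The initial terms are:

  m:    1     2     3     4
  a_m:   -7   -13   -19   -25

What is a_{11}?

-67

1st diffs: -6, -6, -6 (constant).
So a_m = -6m - 1.
Evaluating at m = 11 gives a_{11} = -67.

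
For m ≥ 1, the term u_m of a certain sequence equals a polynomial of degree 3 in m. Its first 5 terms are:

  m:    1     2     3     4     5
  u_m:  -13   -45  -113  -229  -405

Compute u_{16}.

-9733

1st diffs: -32, -68, -116, -176.
2nd diffs: -36, -48, -60.
3rd diffs: -12, -12 (constant).
Newton forward-difference form: u_m = -13 + (-32)·C(m-1,1) + (-36)·C(m-1,2) + (-12)·C(m-1,3).
At m = 16: m-1 = 15, so u_{16} = -13 - 480 - 3780 - 5460 = -9733.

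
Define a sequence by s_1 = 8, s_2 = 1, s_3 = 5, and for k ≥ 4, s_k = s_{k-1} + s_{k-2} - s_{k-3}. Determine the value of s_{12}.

-14

Compute successive terms:
s_4 = -2; s_5 = 2; s_6 = -5; s_7 = -1; s_8 = -8; s_9 = -4; s_{10} = -11; s_{11} = -7; s_{12} = -14.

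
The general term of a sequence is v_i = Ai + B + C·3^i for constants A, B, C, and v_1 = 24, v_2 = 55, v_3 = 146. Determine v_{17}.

645700840

At i = 1, 2, 3: A + B + 3C = 24; 2A + B + 9C = 55; 3A + B + 27C = 146.
Subtracting the first from the second: A + 6C = 31.
Subtracting the second from the third: A + 18C = 91.
Solving: C = 5, A = 1, then B = 8.
So v_i = 1·i + 8 + 5·3^i; at i=17 this is 645700840.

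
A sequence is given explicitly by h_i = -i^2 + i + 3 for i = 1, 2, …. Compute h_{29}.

h_{29} = -1·29^2 + 1·29 + 3 = -809.

-809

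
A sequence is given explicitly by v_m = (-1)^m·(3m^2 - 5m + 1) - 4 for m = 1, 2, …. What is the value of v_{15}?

(-1)^15 = -1; 3m^2 - 5m + 1 at m=15 is 601; so v_{15} = -605.

-605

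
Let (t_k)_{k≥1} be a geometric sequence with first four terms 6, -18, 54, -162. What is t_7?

Common ratio r = -3.
t_k = 6·(-3)^(k-1).
t_7 = 6·(-3)^6 = 4374.

4374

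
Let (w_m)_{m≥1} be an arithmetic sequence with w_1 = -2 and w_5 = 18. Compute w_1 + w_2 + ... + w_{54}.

7047

Common difference d = (18 - (-2)) / (5 - 1) = 5.
w_m = -2 + (m - 1)·5.
w_{54} = 263; S = 54·(-2 + 263)/2 = 7047.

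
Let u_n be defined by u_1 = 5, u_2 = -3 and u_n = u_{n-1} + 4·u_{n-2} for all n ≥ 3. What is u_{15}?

Step forward from the initial values:
u_3 = 17  u_4 = 5  u_5 = 73  …  u_{12} = 35813  u_{13} = 93865  u_{14} = 237117  u_{15} = 612577.

612577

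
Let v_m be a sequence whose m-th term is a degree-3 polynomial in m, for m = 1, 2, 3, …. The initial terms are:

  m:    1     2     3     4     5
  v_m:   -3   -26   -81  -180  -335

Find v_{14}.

-6230

1st diffs: -23, -55, -99, -155.
2nd diffs: -32, -44, -56.
3rd diffs: -12, -12 (constant).
Newton forward-difference form: v_m = -3 + (-23)·C(m-1,1) + (-32)·C(m-1,2) + (-12)·C(m-1,3).
At m = 14: m-1 = 13, so v_{14} = -3 - 299 - 2496 - 3432 = -6230.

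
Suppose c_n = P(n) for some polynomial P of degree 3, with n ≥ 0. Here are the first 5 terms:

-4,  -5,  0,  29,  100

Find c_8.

1st diffs: -1, 5, 29, 71.
2nd diffs: 6, 24, 42.
3rd diffs: 18, 18 (constant).
Newton forward-difference form: c_n = -4 + (-1)·C(n,1) + 6·C(n,2) + 18·C(n,3).
At n = 8: n = 8, so c_8 = -4 - 8 + 168 + 1008 = 1164.

1164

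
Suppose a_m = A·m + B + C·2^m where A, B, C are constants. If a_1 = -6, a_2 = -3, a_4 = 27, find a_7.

The three given values yield: A + B + 2C = -6; 2A + B + 4C = -3; 4A + B + 16C = 27.
Subtracting the first from the second: A + 2C = 3.
Subtracting the second from the third: 2A + 12C = 30.
Solving: C = 3, A = -3, then B = -9.
Therefore a_7 = -21 + (-9) + 3·128 = 354.

354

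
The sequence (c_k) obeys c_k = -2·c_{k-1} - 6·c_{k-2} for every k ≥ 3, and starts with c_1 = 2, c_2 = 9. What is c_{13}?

Compute successive terms:
c_3 = -30  c_4 = 6  c_5 = 168  …  c_{10} = -8688  c_{11} = 40992  c_{12} = -29856  c_{13} = -186240.

-186240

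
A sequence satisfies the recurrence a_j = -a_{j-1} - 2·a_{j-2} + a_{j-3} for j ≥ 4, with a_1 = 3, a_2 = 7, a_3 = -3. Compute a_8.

Step forward from the initial values:
a_4 = -8;  a_5 = 21;  a_6 = -8;  a_7 = -42;  a_8 = 79.

79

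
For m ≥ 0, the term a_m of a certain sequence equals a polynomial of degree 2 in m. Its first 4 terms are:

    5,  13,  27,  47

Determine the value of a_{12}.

497

1st diffs: 8, 14, 20.
2nd diffs: 6, 6 (constant).
So a_m = 3m^2 + 5m + 5.
Evaluating at m = 12 gives a_{12} = 497.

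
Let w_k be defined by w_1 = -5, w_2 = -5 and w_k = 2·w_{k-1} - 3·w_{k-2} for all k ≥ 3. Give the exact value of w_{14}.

Compute successive terms:
w_3 = 5  w_4 = 25  w_5 = 35  …  w_{11} = 1205  w_{12} = 985  w_{13} = -1645  w_{14} = -6245.

-6245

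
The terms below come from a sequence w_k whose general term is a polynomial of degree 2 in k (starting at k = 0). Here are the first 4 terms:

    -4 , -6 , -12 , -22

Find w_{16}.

-516

1st diffs: -2, -6, -10.
2nd diffs: -4, -4 (constant).
Newton forward-difference form: w_k = -4 + (-2)·C(k,1) + (-4)·C(k,2).
At k = 16: k = 16, so w_{16} = -4 - 32 - 480 = -516.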